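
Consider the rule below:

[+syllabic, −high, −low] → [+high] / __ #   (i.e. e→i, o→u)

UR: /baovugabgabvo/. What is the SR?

/o/ is a mid vowel in word-final position, so it raises to [u].
The other instance of /o/ does not occur in the required environment and remains unchanged.
Surface form: [baovugabgabvu].

baovugabgabvu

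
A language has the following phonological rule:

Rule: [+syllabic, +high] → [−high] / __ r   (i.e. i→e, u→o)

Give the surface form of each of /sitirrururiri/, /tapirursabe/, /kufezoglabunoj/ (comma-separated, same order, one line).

siterrororeri, taperorsabe, kufezoglabunoj

/sitirrururiri/: /i/ is a high vowel immediately before /r/, so it lowers to [e]. /u/ is a high vowel immediately before /r/, so it lowers to [o]. /u/ is a high vowel immediately before /r/, so it lowers to [o]. /i/ is a high vowel immediately before /r/, so it lowers to [e]. → [siterrororeri].
/tapirursabe/: /i/ is a high vowel immediately before /r/, so it lowers to [e]. /u/ is a high vowel immediately before /r/, so it lowers to [o]. → [taperorsabe].
/kufezoglabunoj/: the rule's environment is not met; surfaces unchanged as [kufezoglabunoj].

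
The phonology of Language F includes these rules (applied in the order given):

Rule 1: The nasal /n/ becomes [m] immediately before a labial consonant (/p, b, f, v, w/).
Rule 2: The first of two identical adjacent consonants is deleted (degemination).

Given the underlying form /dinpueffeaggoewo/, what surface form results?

dimpuefeagoewo

Rule 1 (nasal place assimilation): /n/ precedes the labial consonant /p/, so it assimilates in place to [m]. /dinpueffeaggoewo/ → dimpueffeaggoewo.
Rule 2 (degemination): /ff/ is a geminate; the first /f/ deletes. /gg/ is a geminate; the first /g/ deletes. /dimpueffeaggoewo/ → dimpuefeagoewo.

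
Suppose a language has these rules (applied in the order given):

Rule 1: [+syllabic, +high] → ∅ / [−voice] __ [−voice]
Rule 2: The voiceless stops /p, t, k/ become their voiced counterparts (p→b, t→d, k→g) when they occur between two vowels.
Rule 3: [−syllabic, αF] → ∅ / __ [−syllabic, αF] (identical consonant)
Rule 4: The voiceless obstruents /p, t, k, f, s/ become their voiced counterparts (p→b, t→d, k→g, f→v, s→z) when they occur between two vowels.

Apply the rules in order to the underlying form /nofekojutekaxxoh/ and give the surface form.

novegojudegaxoh

Rule 1 (high vowel syncope): no segment meets the environment; /nofekojutekaxxoh/ is unchanged.
Rule 2 (intervocalic voicing): /k/ is a voiceless stop between vowels /e/ and /o/, so it voices to [g]. /t/ is a voiceless stop between vowels /u/ and /e/, so it voices to [d]. /k/ is a voiceless stop between vowels /e/ and /a/, so it voices to [g]. /nofekojutekaxxoh/ → nofegojudegaxxoh.
Rule 3 (degemination): /xx/ is a geminate; the first /x/ deletes. /nofegojudegaxxoh/ → nofegojudegaxoh.
Rule 4 (intervocalic voicing): /f/ is a voiceless obstruent between vowels /o/ and /e/, so it voices to [v]. /nofegojudegaxoh/ → novegojudegaxoh.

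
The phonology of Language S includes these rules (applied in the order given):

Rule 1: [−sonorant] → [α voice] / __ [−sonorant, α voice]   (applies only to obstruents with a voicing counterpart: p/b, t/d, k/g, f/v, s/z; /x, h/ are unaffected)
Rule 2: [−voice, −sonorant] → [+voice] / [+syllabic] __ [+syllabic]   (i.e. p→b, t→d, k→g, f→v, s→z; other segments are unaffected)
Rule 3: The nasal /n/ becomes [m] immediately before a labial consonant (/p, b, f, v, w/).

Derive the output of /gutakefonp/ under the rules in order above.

Rule 1 (regressive voicing assimilation): no segment meets the environment; /gutakefonp/ is unchanged.
Rule 2 (intervocalic voicing): /t/ is a voiceless obstruent between vowels /u/ and /a/, so it voices to [d]. /k/ is a voiceless obstruent between vowels /a/ and /e/, so it voices to [g]. /f/ is a voiceless obstruent between vowels /e/ and /o/, so it voices to [v]. /gutakefonp/ → gudagevonp.
Rule 3 (nasal place assimilation): /n/ precedes the labial consonant /p/, so it assimilates in place to [m]. /gudagevonp/ → gudagevomp.

gudagevomp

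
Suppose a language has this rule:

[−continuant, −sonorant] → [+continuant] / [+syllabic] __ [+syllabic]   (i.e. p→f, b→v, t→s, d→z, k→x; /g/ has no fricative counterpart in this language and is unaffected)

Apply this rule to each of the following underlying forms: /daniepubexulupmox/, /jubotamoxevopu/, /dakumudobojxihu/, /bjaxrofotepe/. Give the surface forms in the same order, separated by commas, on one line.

/daniepubexulupmox/: /p/ is a stop between vowels /e/ and /u/, so it spirantizes to the fricative [f]. /b/ is a stop between vowels /u/ and /e/, so it spirantizes to the fricative [v]. → [daniefuvexulupmox].
/jubotamoxevopu/: /b/ is a stop between vowels /u/ and /o/, so it spirantizes to the fricative [v]. /t/ is a stop between vowels /o/ and /a/, so it spirantizes to the fricative [s]. /p/ is a stop between vowels /o/ and /u/, so it spirantizes to the fricative [f]. → [juvosamoxevofu].
/dakumudobojxihu/: /k/ is a stop between vowels /a/ and /u/, so it spirantizes to the fricative [x]. /d/ is a stop between vowels /u/ and /o/, so it spirantizes to the fricative [z]. /b/ is a stop between vowels /o/ and /o/, so it spirantizes to the fricative [v]. → [daxumuzovojxihu].
/bjaxrofotepe/: /t/ is a stop between vowels /o/ and /e/, so it spirantizes to the fricative [s]. /p/ is a stop between vowels /e/ and /e/, so it spirantizes to the fricative [f]. → [bjaxrofosefe].

daniefuvexulupmox, juvosamoxevofu, daxumuzovojxihu, bjaxrofosefe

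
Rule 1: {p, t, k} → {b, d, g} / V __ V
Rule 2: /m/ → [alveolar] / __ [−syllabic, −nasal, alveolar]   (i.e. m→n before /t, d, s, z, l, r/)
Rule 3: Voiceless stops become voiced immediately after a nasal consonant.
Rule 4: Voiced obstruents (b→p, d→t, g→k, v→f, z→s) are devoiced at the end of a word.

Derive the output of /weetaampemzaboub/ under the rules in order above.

weedaambenzaboup

Rule 1 (intervocalic voicing): /t/ is a voiceless stop between vowels /e/ and /a/, so it voices to [d]. /weetaampemzaboub/ → weedaampemzaboub.
Rule 2 (nasal place assimilation): /m/ precedes the alveolar consonant /z/, so it assimilates in place to [n]. /weedaampemzaboub/ → weedaampenzaboub.
Rule 3 (post-nasal voicing): /p/ is a voiceless stop immediately after the nasal /m/, so it voices to [b]. /weedaampenzaboub/ → weedaambenzaboub.
Rule 4 (final devoicing): /b/ is a voiced obstruent in word-final position, so it devoices to [p]. /weedaambenzaboub/ → weedaambenzaboup.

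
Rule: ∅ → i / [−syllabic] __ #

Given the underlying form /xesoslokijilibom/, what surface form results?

the form ends in the consonant /m/, so [i] is inserted word-finally.
Surface form: [xesoslokijilibomi].

xesoslokijilibomi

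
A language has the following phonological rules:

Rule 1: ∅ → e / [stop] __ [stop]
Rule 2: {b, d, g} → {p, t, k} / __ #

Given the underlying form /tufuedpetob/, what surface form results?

tufuedepetop

Rule 1 (stop-cluster e-epenthesis): /d/ and /p/ form a stop–stop cluster, so [e] is inserted between them. /tufuedpetob/ → tufuedepetob.
Rule 2 (final devoicing): /b/ is a voiced stop in word-final position, so it devoices to [p]. /tufuedepetob/ → tufuedepetop.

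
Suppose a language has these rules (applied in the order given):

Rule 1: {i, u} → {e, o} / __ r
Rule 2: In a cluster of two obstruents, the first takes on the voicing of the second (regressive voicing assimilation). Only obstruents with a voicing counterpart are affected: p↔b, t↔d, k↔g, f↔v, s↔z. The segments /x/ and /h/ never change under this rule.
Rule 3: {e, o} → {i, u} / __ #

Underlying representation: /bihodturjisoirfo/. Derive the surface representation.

bihottorjisoerfu

Rule 1 (pre-rhotic lowering): /u/ is a high vowel immediately before /r/, so it lowers to [o]. /i/ is a high vowel immediately before /r/, so it lowers to [e]. /bihodturjisoirfo/ → bihodtorjisoerfo.
Rule 2 (regressive voicing assimilation): /d/ precedes the voiceless obstruent /t/, so it devoices to [t] by assimilation. /bihodtorjisoerfo/ → bihottorjisoerfo.
Rule 3 (final vowel raising): /o/ is a mid vowel in word-final position, so it raises to [u]. /bihottorjisoerfo/ → bihottorjisoerfu.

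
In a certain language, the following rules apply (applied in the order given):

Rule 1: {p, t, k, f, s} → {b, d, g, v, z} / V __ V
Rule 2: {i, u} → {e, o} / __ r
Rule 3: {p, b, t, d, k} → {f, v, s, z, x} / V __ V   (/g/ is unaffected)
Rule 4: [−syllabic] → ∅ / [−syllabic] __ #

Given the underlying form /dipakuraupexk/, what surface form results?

divagorauvex

Rule 1 (intervocalic voicing): /p/ is a voiceless obstruent between vowels /i/ and /a/, so it voices to [b]. /k/ is a voiceless obstruent between vowels /a/ and /u/, so it voices to [g]. /p/ is a voiceless obstruent between vowels /u/ and /e/, so it voices to [b]. /dipakuraupexk/ → dibaguraubexk.
Rule 2 (pre-rhotic lowering): /u/ is a high vowel immediately before /r/, so it lowers to [o]. /dibaguraubexk/ → dibagoraubexk.
Rule 3 (intervocalic spirantization): /b/ is a stop between vowels /i/ and /a/, so it spirantizes to the fricative [v]. /b/ is a stop between vowels /u/ and /e/, so it spirantizes to the fricative [v]. /dibagoraubexk/ → divagorauvexk.
Rule 4 (final cluster simplification): /k/ is the second consonant of a word-final cluster /xk/, so it deletes. /divagorauvexk/ → divagorauvex.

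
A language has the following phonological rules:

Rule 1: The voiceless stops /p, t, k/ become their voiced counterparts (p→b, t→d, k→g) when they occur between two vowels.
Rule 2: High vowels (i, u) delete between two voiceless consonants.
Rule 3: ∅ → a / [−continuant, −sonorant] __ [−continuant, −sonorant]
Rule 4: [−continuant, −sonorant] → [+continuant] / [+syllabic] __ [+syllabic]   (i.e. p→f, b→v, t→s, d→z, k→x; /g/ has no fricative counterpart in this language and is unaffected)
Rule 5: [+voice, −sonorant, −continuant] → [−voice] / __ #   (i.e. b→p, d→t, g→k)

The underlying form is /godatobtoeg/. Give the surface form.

gozazovasoek

Rule 1 (intervocalic voicing): /t/ is a voiceless stop between vowels /a/ and /o/, so it voices to [d]. /godatobtoeg/ → godadobtoeg.
Rule 2 (high vowel syncope): no segment meets the environment; /godadobtoeg/ is unchanged.
Rule 3 (stop-cluster a-epenthesis): /b/ and /t/ form a stop–stop cluster, so [a] is inserted between them. /godadobtoeg/ → godadobatoeg.
Rule 4 (intervocalic spirantization): /d/ is a stop between vowels /o/ and /a/, so it spirantizes to the fricative [z]. /d/ is a stop between vowels /a/ and /o/, so it spirantizes to the fricative [z]. /b/ is a stop between vowels /o/ and /a/, so it spirantizes to the fricative [v]. /t/ is a stop between vowels /a/ and /o/, so it spirantizes to the fricative [s]. /godadobatoeg/ → gozazovasoeg.
Rule 5 (final devoicing): /g/ is a voiced stop in word-final position, so it devoices to [k]. /gozazovasoeg/ → gozazovasoek.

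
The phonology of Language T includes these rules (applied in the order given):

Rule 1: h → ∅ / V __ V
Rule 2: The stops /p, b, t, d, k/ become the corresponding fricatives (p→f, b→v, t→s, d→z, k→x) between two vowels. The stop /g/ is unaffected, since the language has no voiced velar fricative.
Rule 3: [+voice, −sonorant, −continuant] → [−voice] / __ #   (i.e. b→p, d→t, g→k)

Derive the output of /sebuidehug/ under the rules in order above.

sevuizeuk

Rule 1 (intervocalic h-deletion): /h/ occurs between vowels /e/ and /u/, so it deletes. /sebuidehug/ → sebuideug.
Rule 2 (intervocalic spirantization): /b/ is a stop between vowels /e/ and /u/, so it spirantizes to the fricative [v]. /d/ is a stop between vowels /i/ and /e/, so it spirantizes to the fricative [z]. /sebuideug/ → sevuizeug.
Rule 3 (final devoicing): /g/ is a voiced stop in word-final position, so it devoices to [k]. /sevuizeug/ → sevuizeuk.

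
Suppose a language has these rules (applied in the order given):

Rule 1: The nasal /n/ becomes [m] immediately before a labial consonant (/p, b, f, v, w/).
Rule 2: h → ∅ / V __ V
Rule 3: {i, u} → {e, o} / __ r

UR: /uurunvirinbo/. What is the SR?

Rule 1 (nasal place assimilation): /n/ precedes the labial consonant /v/, so it assimilates in place to [m]. /n/ precedes the labial consonant /b/, so it assimilates in place to [m]. /uurunvirinbo/ → uurumvirimbo.
Rule 2 (intervocalic h-deletion): no segment meets the environment; /uurumvirimbo/ is unchanged.
Rule 3 (pre-rhotic lowering): /u/ is a high vowel immediately before /r/, so it lowers to [o]. /i/ is a high vowel immediately before /r/, so it lowers to [e]. /uurumvirimbo/ → uorumverimbo.

uorumverimbo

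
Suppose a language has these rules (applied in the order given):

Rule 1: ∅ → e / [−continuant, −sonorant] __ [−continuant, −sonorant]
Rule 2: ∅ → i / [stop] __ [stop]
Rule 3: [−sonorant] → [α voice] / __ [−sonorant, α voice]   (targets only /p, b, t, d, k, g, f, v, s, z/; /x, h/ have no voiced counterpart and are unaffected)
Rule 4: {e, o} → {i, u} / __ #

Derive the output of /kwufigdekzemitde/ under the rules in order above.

Rule 1 (stop-cluster e-epenthesis): /g/ and /d/ form a stop–stop cluster, so [e] is inserted between them. /t/ and /d/ form a stop–stop cluster, so [e] is inserted between them. /kwufigdekzemitde/ → kwufigedekzemitede.
Rule 2 (stop-cluster i-epenthesis): no segment meets the environment; /kwufigedekzemitede/ is unchanged.
Rule 3 (regressive voicing assimilation): /k/ precedes the voiced obstruent /z/, so it voices to [g] by assimilation. /kwufigedekzemitede/ → kwufigedegzemitede.
Rule 4 (final vowel raising): /e/ is a mid vowel in word-final position, so it raises to [i]. /kwufigedegzemitede/ → kwufigedegzemitedi.

kwufigedegzemitedi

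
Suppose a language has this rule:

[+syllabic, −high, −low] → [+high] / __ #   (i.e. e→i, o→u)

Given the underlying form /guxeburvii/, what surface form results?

No segment of /guxeburvii/ meets the structural description of the rule, so the form surfaces unchanged.

guxeburvii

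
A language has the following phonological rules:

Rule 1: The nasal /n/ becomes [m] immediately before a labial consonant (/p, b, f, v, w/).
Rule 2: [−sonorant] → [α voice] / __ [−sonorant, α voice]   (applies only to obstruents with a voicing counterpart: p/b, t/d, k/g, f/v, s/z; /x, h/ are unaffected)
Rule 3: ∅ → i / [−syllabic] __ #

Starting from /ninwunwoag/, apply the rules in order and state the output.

nimwumwoagi

Rule 1 (nasal place assimilation): /n/ precedes the labial consonant /w/, so it assimilates in place to [m]. /n/ precedes the labial consonant /w/, so it assimilates in place to [m]. /ninwunwoag/ → nimwumwoag.
Rule 2 (regressive voicing assimilation): no segment meets the environment; /nimwumwoag/ is unchanged.
Rule 3 (final i-epenthesis): the form ends in the consonant /g/, so [i] is inserted word-finally. /nimwumwoag/ → nimwumwoagi.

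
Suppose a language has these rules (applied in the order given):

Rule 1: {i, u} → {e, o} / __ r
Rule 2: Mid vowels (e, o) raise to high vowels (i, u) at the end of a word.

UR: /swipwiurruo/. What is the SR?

swipwiorruu

Rule 1 (pre-rhotic lowering): /u/ is a high vowel immediately before /r/, so it lowers to [o]. /swipwiurruo/ → swipwiorruo.
Rule 2 (final vowel raising): /o/ is a mid vowel in word-final position, so it raises to [u]. /swipwiorruo/ → swipwiorruu.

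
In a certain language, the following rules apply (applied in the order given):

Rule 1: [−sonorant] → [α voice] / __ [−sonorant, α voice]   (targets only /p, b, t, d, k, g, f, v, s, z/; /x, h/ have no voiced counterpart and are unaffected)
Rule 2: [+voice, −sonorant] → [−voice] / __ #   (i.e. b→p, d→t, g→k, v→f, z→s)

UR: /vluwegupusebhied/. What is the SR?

Rule 1 (regressive voicing assimilation): /b/ precedes the voiceless obstruent /h/, so it devoices to [p] by assimilation. /vluwegupusebhied/ → vluwegupusephied.
Rule 2 (final devoicing): /d/ is a voiced obstruent in word-final position, so it devoices to [t]. /vluwegupusephied/ → vluwegupusephiet.

vluwegupusephiet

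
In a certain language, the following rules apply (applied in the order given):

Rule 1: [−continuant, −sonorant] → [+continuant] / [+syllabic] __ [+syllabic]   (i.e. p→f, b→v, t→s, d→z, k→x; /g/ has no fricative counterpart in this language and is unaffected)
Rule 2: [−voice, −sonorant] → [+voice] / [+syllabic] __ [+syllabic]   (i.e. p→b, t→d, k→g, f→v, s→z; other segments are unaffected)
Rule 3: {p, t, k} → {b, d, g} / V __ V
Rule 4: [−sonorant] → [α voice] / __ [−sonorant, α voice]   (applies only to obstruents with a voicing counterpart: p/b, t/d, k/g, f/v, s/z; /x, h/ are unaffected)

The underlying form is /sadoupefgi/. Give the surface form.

sazouvevgi

Rule 1 (intervocalic spirantization): /d/ is a stop between vowels /a/ and /o/, so it spirantizes to the fricative [z]. /p/ is a stop between vowels /u/ and /e/, so it spirantizes to the fricative [f]. /sadoupefgi/ → sazoufefgi.
Rule 2 (intervocalic voicing): /f/ is a voiceless obstruent between vowels /u/ and /e/, so it voices to [v]. /sazoufefgi/ → sazouvefgi.
Rule 3 (intervocalic voicing): no segment meets the environment; /sazouvefgi/ is unchanged.
Rule 4 (regressive voicing assimilation): /f/ precedes the voiced obstruent /g/, so it voices to [v] by assimilation. /sazouvefgi/ → sazouvevgi.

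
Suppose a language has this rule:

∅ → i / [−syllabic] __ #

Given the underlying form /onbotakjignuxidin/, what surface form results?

onbotakjignuxidini

the form ends in the consonant /n/, so [i] is inserted word-finally.
Surface form: [onbotakjignuxidini].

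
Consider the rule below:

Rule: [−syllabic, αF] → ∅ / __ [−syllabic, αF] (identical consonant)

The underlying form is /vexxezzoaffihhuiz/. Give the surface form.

/xx/ is a geminate; the first /x/ deletes.
/zz/ is a geminate; the first /z/ deletes.
/ff/ is a geminate; the first /f/ deletes.
/hh/ is a geminate; the first /h/ deletes.
Surface form: [vexezoafihuiz].

vexezoafihuiz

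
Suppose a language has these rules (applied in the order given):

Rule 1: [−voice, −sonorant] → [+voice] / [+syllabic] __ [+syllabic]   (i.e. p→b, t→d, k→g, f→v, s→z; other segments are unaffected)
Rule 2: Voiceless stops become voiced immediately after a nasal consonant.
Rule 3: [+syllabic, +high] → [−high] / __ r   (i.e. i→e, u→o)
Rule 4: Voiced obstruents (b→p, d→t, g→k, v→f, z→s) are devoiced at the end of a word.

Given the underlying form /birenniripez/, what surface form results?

berenneribes

Rule 1 (intervocalic voicing): /p/ is a voiceless obstruent between vowels /i/ and /e/, so it voices to [b]. /birenniripez/ → birenniribez.
Rule 2 (post-nasal voicing): no segment meets the environment; /birenniribez/ is unchanged.
Rule 3 (pre-rhotic lowering): /i/ is a high vowel immediately before /r/, so it lowers to [e]. /i/ is a high vowel immediately before /r/, so it lowers to [e]. /birenniribez/ → berenneribez.
Rule 4 (final devoicing): /z/ is a voiced obstruent in word-final position, so it devoices to [s]. /berenneribez/ → berenneribes.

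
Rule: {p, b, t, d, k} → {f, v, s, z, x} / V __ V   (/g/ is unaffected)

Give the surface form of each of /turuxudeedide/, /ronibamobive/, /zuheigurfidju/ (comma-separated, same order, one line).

/turuxudeedide/: /d/ is a stop between vowels /u/ and /e/, so it spirantizes to the fricative [z]. /d/ is a stop between vowels /e/ and /i/, so it spirantizes to the fricative [z]. /d/ is a stop between vowels /i/ and /e/, so it spirantizes to the fricative [z]. → [turuxuzeezize].
/ronibamobive/: /b/ is a stop between vowels /i/ and /a/, so it spirantizes to the fricative [v]. /b/ is a stop between vowels /o/ and /i/, so it spirantizes to the fricative [v]. → [ronivamovive].
/zuheigurfidju/: the rule's environment is not met; surfaces unchanged as [zuheigurfidju].

turuxuzeezize, ronivamovive, zuheigurfidju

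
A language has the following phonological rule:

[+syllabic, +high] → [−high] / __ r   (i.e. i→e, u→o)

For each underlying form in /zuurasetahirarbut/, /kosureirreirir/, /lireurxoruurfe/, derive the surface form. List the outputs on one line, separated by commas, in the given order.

zuorasetaherarbut, kosoreerreerer, lereorxoruorfe

/zuurasetahirarbut/: /u/ is a high vowel immediately before /r/, so it lowers to [o]. /i/ is a high vowel immediately before /r/, so it lowers to [e]. → [zuorasetaherarbut].
/kosureirreirir/: /u/ is a high vowel immediately before /r/, so it lowers to [o]. /i/ is a high vowel immediately before /r/, so it lowers to [e]. /i/ is a high vowel immediately before /r/, so it lowers to [e]. /i/ is a high vowel immediately before /r/, so it lowers to [e]. → [kosoreerreerer].
/lireurxoruurfe/: /i/ is a high vowel immediately before /r/, so it lowers to [e]. /u/ is a high vowel immediately before /r/, so it lowers to [o]. /u/ is a high vowel immediately before /r/, so it lowers to [o]. → [lereorxoruorfe].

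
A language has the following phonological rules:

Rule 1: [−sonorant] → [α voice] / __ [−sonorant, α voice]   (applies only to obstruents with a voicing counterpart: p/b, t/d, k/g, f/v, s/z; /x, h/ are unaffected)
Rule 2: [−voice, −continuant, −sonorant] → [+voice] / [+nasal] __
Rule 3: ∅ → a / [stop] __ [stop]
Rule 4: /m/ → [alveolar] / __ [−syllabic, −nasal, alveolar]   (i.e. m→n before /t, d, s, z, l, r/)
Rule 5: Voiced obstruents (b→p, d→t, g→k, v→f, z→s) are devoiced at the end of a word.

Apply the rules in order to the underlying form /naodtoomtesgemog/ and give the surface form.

Rule 1 (regressive voicing assimilation): /d/ precedes the voiceless obstruent /t/, so it devoices to [t] by assimilation. /s/ precedes the voiced obstruent /g/, so it voices to [z] by assimilation. /naodtoomtesgemog/ → naottoomtezgemog.
Rule 2 (post-nasal voicing): /t/ is a voiceless stop immediately after the nasal /m/, so it voices to [d]. /naottoomtezgemog/ → naottoomdezgemog.
Rule 3 (stop-cluster a-epenthesis): /t/ and /t/ form a stop–stop cluster, so [a] is inserted between them. /naottoomdezgemog/ → naotatoomdezgemog.
Rule 4 (nasal place assimilation): /m/ precedes the alveolar consonant /d/, so it assimilates in place to [n]. /naotatoomdezgemog/ → naotatoondezgemog.
Rule 5 (final devoicing): /g/ is a voiced obstruent in word-final position, so it devoices to [k]. /naotatoondezgemog/ → naotatoondezgemok.

naotatoondezgemok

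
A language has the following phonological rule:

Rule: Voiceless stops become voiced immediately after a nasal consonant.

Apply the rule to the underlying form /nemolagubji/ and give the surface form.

No segment of /nemolagubji/ meets the structural description of the rule, so the form surfaces unchanged.

nemolagubji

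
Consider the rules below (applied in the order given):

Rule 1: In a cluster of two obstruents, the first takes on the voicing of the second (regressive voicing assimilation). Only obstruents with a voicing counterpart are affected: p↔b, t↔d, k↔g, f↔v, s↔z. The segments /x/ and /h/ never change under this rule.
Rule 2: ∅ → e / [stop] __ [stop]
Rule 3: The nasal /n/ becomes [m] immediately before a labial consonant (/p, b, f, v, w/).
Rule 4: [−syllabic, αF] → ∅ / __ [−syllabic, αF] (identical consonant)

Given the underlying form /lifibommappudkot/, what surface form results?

lifibomapeputekot

Rule 1 (regressive voicing assimilation): /d/ precedes the voiceless obstruent /k/, so it devoices to [t] by assimilation. /lifibommappudkot/ → lifibommapputkot.
Rule 2 (stop-cluster e-epenthesis): /p/ and /p/ form a stop–stop cluster, so [e] is inserted between them. /t/ and /k/ form a stop–stop cluster, so [e] is inserted between them. /lifibommapputkot/ → lifibommapeputekot.
Rule 3 (nasal place assimilation): no segment meets the environment; /lifibommapeputekot/ is unchanged.
Rule 4 (degemination): /mm/ is a geminate; the first /m/ deletes. /lifibommapeputekot/ → lifibomapeputekot.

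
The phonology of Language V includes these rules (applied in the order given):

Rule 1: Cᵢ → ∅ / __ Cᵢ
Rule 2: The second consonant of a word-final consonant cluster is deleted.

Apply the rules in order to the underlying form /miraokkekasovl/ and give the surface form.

Rule 1 (degemination): /kk/ is a geminate; the first /k/ deletes. /miraokkekasovl/ → miraokekasovl.
Rule 2 (final cluster simplification): /l/ is the second consonant of a word-final cluster /vl/, so it deletes. /miraokekasovl/ → miraokekasov.

miraokekasov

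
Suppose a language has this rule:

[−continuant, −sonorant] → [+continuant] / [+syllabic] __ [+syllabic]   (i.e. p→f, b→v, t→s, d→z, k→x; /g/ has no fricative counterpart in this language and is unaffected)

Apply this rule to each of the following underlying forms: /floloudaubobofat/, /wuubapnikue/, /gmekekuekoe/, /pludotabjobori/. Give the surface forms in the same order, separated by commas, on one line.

flolouzauvovofat, wuuvapnixue, gmexexuexoe, pluzosabjovori

/floloudaubobofat/: /d/ is a stop between vowels /u/ and /a/, so it spirantizes to the fricative [z]. /b/ is a stop between vowels /u/ and /o/, so it spirantizes to the fricative [v]. /b/ is a stop between vowels /o/ and /o/, so it spirantizes to the fricative [v]. → [flolouzauvovofat].
/wuubapnikue/: /b/ is a stop between vowels /u/ and /a/, so it spirantizes to the fricative [v]. /k/ is a stop between vowels /i/ and /u/, so it spirantizes to the fricative [x]. → [wuuvapnixue].
/gmekekuekoe/: /k/ is a stop between vowels /e/ and /e/, so it spirantizes to the fricative [x]. /k/ is a stop between vowels /e/ and /u/, so it spirantizes to the fricative [x]. /k/ is a stop between vowels /e/ and /o/, so it spirantizes to the fricative [x]. → [gmexexuexoe].
/pludotabjobori/: /d/ is a stop between vowels /u/ and /o/, so it spirantizes to the fricative [z]. /t/ is a stop between vowels /o/ and /a/, so it spirantizes to the fricative [s]. /b/ is a stop between vowels /o/ and /o/, so it spirantizes to the fricative [v]. → [pluzosabjovori].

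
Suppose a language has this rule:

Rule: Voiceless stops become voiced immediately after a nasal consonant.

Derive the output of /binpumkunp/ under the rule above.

/p/ is a voiceless stop immediately after the nasal /n/, so it voices to [b].
/k/ is a voiceless stop immediately after the nasal /m/, so it voices to [g].
/p/ is a voiceless stop immediately after the nasal /n/, so it voices to [b].
Surface form: [binbumgunb].

binbumgunb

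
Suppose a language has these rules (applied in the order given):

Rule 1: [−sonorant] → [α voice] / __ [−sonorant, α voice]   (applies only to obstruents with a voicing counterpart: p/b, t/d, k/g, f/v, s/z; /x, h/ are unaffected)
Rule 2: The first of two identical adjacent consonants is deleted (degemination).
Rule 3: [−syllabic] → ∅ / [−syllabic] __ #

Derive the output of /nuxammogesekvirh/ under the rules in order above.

Rule 1 (regressive voicing assimilation): /k/ precedes the voiced obstruent /v/, so it voices to [g] by assimilation. /nuxammogesekvirh/ → nuxammogesegvirh.
Rule 2 (degemination): /mm/ is a geminate; the first /m/ deletes. /nuxammogesegvirh/ → nuxamogesegvirh.
Rule 3 (final cluster simplification): /h/ is the second consonant of a word-final cluster /rh/, so it deletes. /nuxamogesegvirh/ → nuxamogesegvir.

nuxamogesegvir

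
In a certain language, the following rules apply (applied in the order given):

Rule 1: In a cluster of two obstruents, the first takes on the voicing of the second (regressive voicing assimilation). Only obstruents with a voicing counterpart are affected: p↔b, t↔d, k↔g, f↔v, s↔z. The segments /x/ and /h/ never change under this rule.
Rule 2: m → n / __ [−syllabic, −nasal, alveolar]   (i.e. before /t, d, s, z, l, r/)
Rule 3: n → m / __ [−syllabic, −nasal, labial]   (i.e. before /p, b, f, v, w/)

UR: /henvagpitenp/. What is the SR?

Rule 1 (regressive voicing assimilation): /g/ precedes the voiceless obstruent /p/, so it devoices to [k] by assimilation. /henvagpitenp/ → henvakpitenp.
Rule 2 (nasal place assimilation): no segment meets the environment; /henvakpitenp/ is unchanged.
Rule 3 (nasal place assimilation): /n/ precedes the labial consonant /v/, so it assimilates in place to [m]. /n/ precedes the labial consonant /p/, so it assimilates in place to [m]. /henvakpitenp/ → hemvakpitemp.

hemvakpitemp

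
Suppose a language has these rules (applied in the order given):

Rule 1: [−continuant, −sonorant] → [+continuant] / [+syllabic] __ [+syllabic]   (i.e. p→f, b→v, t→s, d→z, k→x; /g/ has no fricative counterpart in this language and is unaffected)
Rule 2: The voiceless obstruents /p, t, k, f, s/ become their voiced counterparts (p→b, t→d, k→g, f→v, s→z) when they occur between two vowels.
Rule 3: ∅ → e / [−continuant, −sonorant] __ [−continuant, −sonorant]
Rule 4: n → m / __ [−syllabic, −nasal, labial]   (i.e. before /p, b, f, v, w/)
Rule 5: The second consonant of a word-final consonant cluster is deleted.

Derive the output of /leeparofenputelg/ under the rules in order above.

leevarovempuzel

Rule 1 (intervocalic spirantization): /p/ is a stop between vowels /e/ and /a/, so it spirantizes to the fricative [f]. /t/ is a stop between vowels /u/ and /e/, so it spirantizes to the fricative [s]. /leeparofenputelg/ → leefarofenpuselg.
Rule 2 (intervocalic voicing): /f/ is a voiceless obstruent between vowels /e/ and /a/, so it voices to [v]. /f/ is a voiceless obstruent between vowels /o/ and /e/, so it voices to [v]. /s/ is a voiceless obstruent between vowels /u/ and /e/, so it voices to [z]. /leefarofenpuselg/ → leevarovenpuzelg.
Rule 3 (stop-cluster e-epenthesis): no segment meets the environment; /leevarovenpuzelg/ is unchanged.
Rule 4 (nasal place assimilation): /n/ precedes the labial consonant /p/, so it assimilates in place to [m]. /leevarovenpuzelg/ → leevarovempuzelg.
Rule 5 (final cluster simplification): /g/ is the second consonant of a word-final cluster /lg/, so it deletes. /leevarovempuzelg/ → leevarovempuzel.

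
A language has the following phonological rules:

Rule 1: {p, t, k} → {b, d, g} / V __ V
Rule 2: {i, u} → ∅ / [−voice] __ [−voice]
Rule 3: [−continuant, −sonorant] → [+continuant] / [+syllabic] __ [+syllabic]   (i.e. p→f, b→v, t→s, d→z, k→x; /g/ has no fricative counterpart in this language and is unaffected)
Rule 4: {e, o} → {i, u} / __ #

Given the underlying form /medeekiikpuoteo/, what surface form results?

Rule 1 (intervocalic voicing): /k/ is a voiceless stop between vowels /e/ and /i/, so it voices to [g]. /t/ is a voiceless stop between vowels /o/ and /e/, so it voices to [d]. /medeekiikpuoteo/ → medeegiikpuodeo.
Rule 2 (high vowel syncope): no segment meets the environment; /medeegiikpuodeo/ is unchanged.
Rule 3 (intervocalic spirantization): /d/ is a stop between vowels /e/ and /e/, so it spirantizes to the fricative [z]. /d/ is a stop between vowels /o/ and /e/, so it spirantizes to the fricative [z]. /medeegiikpuodeo/ → mezeegiikpuozeo.
Rule 4 (final vowel raising): /o/ is a mid vowel in word-final position, so it raises to [u]. /mezeegiikpuozeo/ → mezeegiikpuozeu.

mezeegiikpuozeu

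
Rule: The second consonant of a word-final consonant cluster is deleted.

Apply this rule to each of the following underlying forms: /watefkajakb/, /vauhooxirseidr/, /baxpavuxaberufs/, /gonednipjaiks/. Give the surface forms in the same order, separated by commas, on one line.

watefkajak, vauhooxirseid, baxpavuxaberuf, gonednipjaik

/watefkajakb/: /b/ is the second consonant of a word-final cluster /kb/, so it deletes. → [watefkajak].
/vauhooxirseidr/: /r/ is the second consonant of a word-final cluster /dr/, so it deletes. → [vauhooxirseid].
/baxpavuxaberufs/: /s/ is the second consonant of a word-final cluster /fs/, so it deletes. → [baxpavuxaberuf].
/gonednipjaiks/: /s/ is the second consonant of a word-final cluster /ks/, so it deletes. → [gonednipjaik].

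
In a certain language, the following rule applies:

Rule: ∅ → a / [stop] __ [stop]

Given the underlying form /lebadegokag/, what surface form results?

lebadegokag

No segment of /lebadegokag/ meets the structural description of the rule, so the form surfaces unchanged.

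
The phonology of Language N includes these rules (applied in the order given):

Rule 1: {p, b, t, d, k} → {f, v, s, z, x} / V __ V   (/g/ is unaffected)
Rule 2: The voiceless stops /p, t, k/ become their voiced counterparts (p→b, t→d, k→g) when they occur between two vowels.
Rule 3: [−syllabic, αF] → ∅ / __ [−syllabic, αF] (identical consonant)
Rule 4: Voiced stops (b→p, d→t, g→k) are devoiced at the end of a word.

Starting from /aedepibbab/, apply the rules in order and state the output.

Rule 1 (intervocalic spirantization): /d/ is a stop between vowels /e/ and /e/, so it spirantizes to the fricative [z]. /p/ is a stop between vowels /e/ and /i/, so it spirantizes to the fricative [f]. /aedepibbab/ → aezefibbab.
Rule 2 (intervocalic voicing): no segment meets the environment; /aezefibbab/ is unchanged.
Rule 3 (degemination): /bb/ is a geminate; the first /b/ deletes. /aezefibbab/ → aezefibab.
Rule 4 (final devoicing): /b/ is a voiced stop in word-final position, so it devoices to [p]. /aezefibab/ → aezefibap.

aezefibap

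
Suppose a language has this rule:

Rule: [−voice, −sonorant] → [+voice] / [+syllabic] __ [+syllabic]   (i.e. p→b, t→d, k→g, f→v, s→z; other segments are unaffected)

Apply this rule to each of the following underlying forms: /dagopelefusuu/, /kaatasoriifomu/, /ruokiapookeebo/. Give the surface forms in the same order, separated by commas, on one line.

/dagopelefusuu/: /p/ is a voiceless obstruent between vowels /o/ and /e/, so it voices to [b]. /f/ is a voiceless obstruent between vowels /e/ and /u/, so it voices to [v]. /s/ is a voiceless obstruent between vowels /u/ and /u/, so it voices to [z]. → [dagobelevuzuu].
/kaatasoriifomu/: /t/ is a voiceless obstruent between vowels /a/ and /a/, so it voices to [d]. /s/ is a voiceless obstruent between vowels /a/ and /o/, so it voices to [z]. /f/ is a voiceless obstruent between vowels /i/ and /o/, so it voices to [v]. → [kaadazoriivomu].
/ruokiapookeebo/: /k/ is a voiceless obstruent between vowels /o/ and /i/, so it voices to [g]. /p/ is a voiceless obstruent between vowels /a/ and /o/, so it voices to [b]. /k/ is a voiceless obstruent between vowels /o/ and /e/, so it voices to [g]. → [ruogiaboogeebo].

dagobelevuzuu, kaadazoriivomu, ruogiaboogeebo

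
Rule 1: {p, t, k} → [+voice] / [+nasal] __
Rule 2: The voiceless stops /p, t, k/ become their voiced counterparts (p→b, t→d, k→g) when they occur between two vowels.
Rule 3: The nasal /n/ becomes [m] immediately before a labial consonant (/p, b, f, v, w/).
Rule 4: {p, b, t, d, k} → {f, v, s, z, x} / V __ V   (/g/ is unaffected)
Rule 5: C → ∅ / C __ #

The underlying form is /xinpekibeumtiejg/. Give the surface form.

ximbegiveumdiej

Rule 1 (post-nasal voicing): /p/ is a voiceless stop immediately after the nasal /n/, so it voices to [b]. /t/ is a voiceless stop immediately after the nasal /m/, so it voices to [d]. /xinpekibeumtiejg/ → xinbekibeumdiejg.
Rule 2 (intervocalic voicing): /k/ is a voiceless stop between vowels /e/ and /i/, so it voices to [g]. /xinbekibeumdiejg/ → xinbegibeumdiejg.
Rule 3 (nasal place assimilation): /n/ precedes the labial consonant /b/, so it assimilates in place to [m]. /xinbegibeumdiejg/ → ximbegibeumdiejg.
Rule 4 (intervocalic spirantization): /b/ is a stop between vowels /i/ and /e/, so it spirantizes to the fricative [v]. /ximbegibeumdiejg/ → ximbegiveumdiejg.
Rule 5 (final cluster simplification): /g/ is the second consonant of a word-final cluster /jg/, so it deletes. /ximbegiveumdiejg/ → ximbegiveumdiej.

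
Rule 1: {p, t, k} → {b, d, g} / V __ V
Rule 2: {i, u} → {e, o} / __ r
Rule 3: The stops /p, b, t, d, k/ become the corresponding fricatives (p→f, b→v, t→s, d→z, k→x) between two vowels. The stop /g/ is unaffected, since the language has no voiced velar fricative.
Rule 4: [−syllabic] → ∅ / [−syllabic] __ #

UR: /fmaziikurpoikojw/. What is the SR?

Rule 1 (intervocalic voicing): /k/ is a voiceless stop between vowels /i/ and /u/, so it voices to [g]. /k/ is a voiceless stop between vowels /i/ and /o/, so it voices to [g]. /fmaziikurpoikojw/ → fmaziigurpoigojw.
Rule 2 (pre-rhotic lowering): /u/ is a high vowel immediately before /r/, so it lowers to [o]. /fmaziigurpoigojw/ → fmaziigorpoigojw.
Rule 3 (intervocalic spirantization): no segment meets the environment; /fmaziigorpoigojw/ is unchanged.
Rule 4 (final cluster simplification): /w/ is the second consonant of a word-final cluster /jw/, so it deletes. /fmaziigorpoigojw/ → fmaziigorpoigoj.

fmaziigorpoigoj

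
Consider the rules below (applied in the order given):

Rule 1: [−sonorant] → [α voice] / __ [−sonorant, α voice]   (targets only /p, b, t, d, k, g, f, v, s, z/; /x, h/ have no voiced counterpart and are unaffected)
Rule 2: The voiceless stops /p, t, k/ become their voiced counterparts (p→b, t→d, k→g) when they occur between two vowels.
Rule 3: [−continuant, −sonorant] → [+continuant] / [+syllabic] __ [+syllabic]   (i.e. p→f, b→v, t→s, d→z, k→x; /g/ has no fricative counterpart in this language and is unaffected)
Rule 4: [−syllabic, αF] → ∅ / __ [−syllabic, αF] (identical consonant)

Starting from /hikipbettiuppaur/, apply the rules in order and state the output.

Rule 1 (regressive voicing assimilation): /p/ precedes the voiced obstruent /b/, so it voices to [b] by assimilation. /hikipbettiuppaur/ → hikibbettiuppaur.
Rule 2 (intervocalic voicing): /k/ is a voiceless stop between vowels /i/ and /i/, so it voices to [g]. /hikibbettiuppaur/ → higibbettiuppaur.
Rule 3 (intervocalic spirantization): no segment meets the environment; /higibbettiuppaur/ is unchanged.
Rule 4 (degemination): /bb/ is a geminate; the first /b/ deletes. /tt/ is a geminate; the first /t/ deletes. /pp/ is a geminate; the first /p/ deletes. /higibbettiuppaur/ → higibetiupaur.

higibetiupaur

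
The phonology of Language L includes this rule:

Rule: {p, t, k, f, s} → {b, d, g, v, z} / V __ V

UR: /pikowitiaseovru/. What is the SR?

/k/ is a voiceless obstruent between vowels /i/ and /o/, so it voices to [g].
/t/ is a voiceless obstruent between vowels /i/ and /i/, so it voices to [d].
/s/ is a voiceless obstruent between vowels /a/ and /e/, so it voices to [z].
The other instance of /p/ does not occur in the required environment and remains unchanged.
Surface form: [pigowidiazeovru].

pigowidiazeovru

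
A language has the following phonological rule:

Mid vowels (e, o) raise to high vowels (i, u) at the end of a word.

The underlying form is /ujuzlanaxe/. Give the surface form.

ujuzlanaxi

/e/ is a mid vowel in word-final position, so it raises to [i].
Surface form: [ujuzlanaxi].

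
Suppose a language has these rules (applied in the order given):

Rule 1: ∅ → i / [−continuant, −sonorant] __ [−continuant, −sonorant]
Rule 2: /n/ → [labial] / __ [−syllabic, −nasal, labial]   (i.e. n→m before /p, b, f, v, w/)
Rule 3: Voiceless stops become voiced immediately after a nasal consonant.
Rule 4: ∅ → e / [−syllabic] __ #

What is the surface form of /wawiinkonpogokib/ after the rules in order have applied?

Rule 1 (stop-cluster i-epenthesis): no segment meets the environment; /wawiinkonpogokib/ is unchanged.
Rule 2 (nasal place assimilation): /n/ precedes the labial consonant /p/, so it assimilates in place to [m]. /wawiinkonpogokib/ → wawiinkompogokib.
Rule 3 (post-nasal voicing): /k/ is a voiceless stop immediately after the nasal /n/, so it voices to [g]. /p/ is a voiceless stop immediately after the nasal /m/, so it voices to [b]. /wawiinkompogokib/ → wawiingombogokib.
Rule 4 (final e-epenthesis): the form ends in the consonant /b/, so [e] is inserted word-finally. /wawiingombogokib/ → wawiingombogokibe.

wawiingombogokibe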